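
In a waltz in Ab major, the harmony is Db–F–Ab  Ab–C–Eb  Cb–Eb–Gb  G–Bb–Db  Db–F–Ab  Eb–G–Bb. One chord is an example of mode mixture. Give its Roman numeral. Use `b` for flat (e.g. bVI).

bIII

Ab major has the diatonic set Ab, Bbm, Cm, Db, Eb, Fm, Gdim. Db–F–Ab = Db, Ab–C–Eb = Ab, G–Bb–Db = Gdim and Eb–G–Bb = Eb are all diatonic. But Cb–Eb–Gb is foreign: the diatonic iii on degree 3 is Cm, whereas Cb comes from Ab minor. It is labeled bIII.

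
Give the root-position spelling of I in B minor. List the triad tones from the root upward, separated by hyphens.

The root, B, is scale degree 1 — the same note in B minor and B major; only the chord quality changes. Building the major chord from the parallel major on B: B–D#–F#.

B-D#-F#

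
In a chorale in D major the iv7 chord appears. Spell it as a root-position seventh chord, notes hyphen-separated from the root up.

iv7 is built on scale degree 4, which is G in both D major and its parallel. Building the minor-seventh chord from the parallel minor on G: G–Bb–D–F.

G-Bb-D-F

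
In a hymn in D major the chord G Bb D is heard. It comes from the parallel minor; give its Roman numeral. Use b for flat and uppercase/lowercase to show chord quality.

The root G is the diatonic 4th degree of D major; the borrowing shows in the chord quality. Diatonically D major has G (IV) on that degree; G–Bb–D is instead the minor chord native to D minor, so it takes the label iv.

iv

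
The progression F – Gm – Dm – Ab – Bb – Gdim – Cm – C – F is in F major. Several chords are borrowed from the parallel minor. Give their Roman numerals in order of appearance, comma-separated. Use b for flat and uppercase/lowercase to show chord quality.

F major has the diatonic set F, Gm, Am, Bb, C, Dm, Edim. Of the given chords, F, Gm, Dm, Bb and C are diatonic. But Ab (Ab–C–Eb) is foreign: the diatonic iii on degree 3 is Am, whereas Ab comes from F minor. It is labeled bIII. Gdim (G–Bb–Db) is not: scale degree 2 in F major carries Gm (ii). In F minor the chord on that degree is Gdim, so here it functions as ii°, borrowed from the parallel minor. But Cm (C–Eb–G) is foreign: the diatonic V on degree 5 is C, whereas Cm comes from F minor. It is labeled v.

bIII, ii°, v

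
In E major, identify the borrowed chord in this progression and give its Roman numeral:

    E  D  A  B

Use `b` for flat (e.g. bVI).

bVII

The diatonic triads in E major are E, F#m, G#m, A, B, C#m, D#dim. E, A and B are all diatonic. D (D–F#–A) doesn't fit — on degree 7 E major would have D#dim (vii°). D is the degree-7 chord of E minor, so it is the borrowed bVII.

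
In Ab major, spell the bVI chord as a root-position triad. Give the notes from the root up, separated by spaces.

Fb Ab Cb

The root of bVI is the lowered 6th degree: F becomes Fb. In Ab minor the chord on Fb is Fb–Ab–Cb.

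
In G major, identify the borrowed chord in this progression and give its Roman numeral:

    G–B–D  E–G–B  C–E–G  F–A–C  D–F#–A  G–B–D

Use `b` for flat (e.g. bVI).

bVII

G major has the diatonic set G, Am, Bm, C, D, Em, F#dim. G–B–D = G, E–G–B = Em, C–E–G = C and D–F#–A = D are all diatonic. F–A–C doesn't fit — on degree 7 G major would have F#dim (vii°). F is the degree-7 chord of G minor, so it is the borrowed bVII.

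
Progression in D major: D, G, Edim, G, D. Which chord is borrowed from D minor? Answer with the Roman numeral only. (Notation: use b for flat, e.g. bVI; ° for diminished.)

D major has the diatonic set D, Em, F#m, G, A, Bm, C#dim. D and G are both diatonic. Edim (E–G–Bb) doesn't fit — on degree 2 D major would have Em (ii). Edim is the degree-2 chord of D minor, so it is the borrowed ii°.

ii°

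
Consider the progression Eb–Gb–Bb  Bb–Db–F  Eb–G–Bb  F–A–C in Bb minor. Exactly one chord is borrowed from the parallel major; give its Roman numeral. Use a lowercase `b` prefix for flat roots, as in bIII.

IV

In Bb minor (with V from harmonic minor) the diatonic chords are Bbm, Cdim, Db, Ebm, F, Gb, Ab. Eb–Gb–Bb = Ebm, Bb–Db–F = Bbm and F–A–C = F are all diatonic. Eb–G–Bb is not: scale degree 4 in Bb minor carries Ebm (iv). In Bb major the chord on that degree is Eb, so here it functions as IV, borrowed from the parallel major.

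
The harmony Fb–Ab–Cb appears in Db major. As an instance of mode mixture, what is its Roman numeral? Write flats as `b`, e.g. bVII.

bIII

Fb is the lowered form of scale degree 3 in Db major (the diatonic degree 3 is F). Fb–Ab–Cb is a major chord — the form found in Db minor, not the diatonic iii (Fm). Borrowed into Db major it is written bIII.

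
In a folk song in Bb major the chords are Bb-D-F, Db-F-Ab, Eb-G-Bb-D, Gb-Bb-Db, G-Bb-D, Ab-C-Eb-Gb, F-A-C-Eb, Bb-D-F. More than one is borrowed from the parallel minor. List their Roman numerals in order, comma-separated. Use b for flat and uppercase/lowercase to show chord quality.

Bb major has the diatonic set Bb, Cm, Dm, Eb, F, Gm, Adim. Bb–D–F = Bb, Eb–G–Bb–D = Ebmaj7, G–Bb–D = Gm and F–A–C–Eb = F7 all belong to that set. Db–F–Ab is not: scale degree 3 in Bb major carries Dm (iii). In Bb minor the chord on that degree is Db, so here it functions as bIII, borrowed from the parallel minor. Gb–Bb–Db doesn't fit — on degree 6 Bb major would have Gm (vi). Gb is the degree-6 chord of Bb minor, so it is the borrowed bVI. But Ab–C–Eb–Gb is foreign: the diatonic vii° on degree 7 is Adim, whereas Ab7 comes from Bb minor. It is labeled bVII7.

bIII, bVI, bVII7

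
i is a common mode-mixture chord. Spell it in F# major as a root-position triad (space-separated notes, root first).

i is built on scale degree 1, which is F# in both F# major and its parallel. Stacking thirds in F# minor on F# gives F#–A–C#.

F# A C#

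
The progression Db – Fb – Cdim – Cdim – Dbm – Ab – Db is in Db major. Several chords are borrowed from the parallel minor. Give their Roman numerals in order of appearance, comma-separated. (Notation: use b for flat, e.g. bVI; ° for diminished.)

bIII, i

Db major has the diatonic set Db, Ebm, Fm, Gb, Ab, Bbm, Cdim. Db, Cdim and Ab all belong to that set. But Fb (Fb–Ab–Cb) is foreign: the diatonic iii on degree 3 is Fm, whereas Fb comes from Db minor. It is labeled bIII. Dbm (Db–Fb–Ab) is not: scale degree 1 in Db major carries Db (I). In Db minor the chord on that degree is Dbm, so here it functions as i, borrowed from the parallel minor.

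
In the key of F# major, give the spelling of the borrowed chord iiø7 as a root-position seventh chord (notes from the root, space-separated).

iiø7 is built on scale degree 2, which is G# in both F# major and its parallel. In F# minor the chord on G# is G#–B–D–F#.

G# B D F#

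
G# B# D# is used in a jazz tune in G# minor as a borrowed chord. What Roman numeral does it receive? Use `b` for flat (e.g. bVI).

The root G# is the diatonic 1st degree of G# minor; the borrowing shows in the chord quality. G#–B#–D# is a major chord — the form found in G# major, not the diatonic i (G#m). Borrowed into G# minor it is written I.

I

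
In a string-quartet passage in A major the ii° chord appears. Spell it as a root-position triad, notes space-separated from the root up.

B D F

ii° is built on scale degree 2, which is B in both A major and its parallel. Building the diminished chord from the parallel minor on B: B–D–F.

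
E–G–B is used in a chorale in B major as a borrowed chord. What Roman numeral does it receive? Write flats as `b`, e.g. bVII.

iv

E is scale degree 4 in B major. E–G–B is a minor chord — the form found in B minor, not the diatonic IV (E). Borrowed into B major it is written iv.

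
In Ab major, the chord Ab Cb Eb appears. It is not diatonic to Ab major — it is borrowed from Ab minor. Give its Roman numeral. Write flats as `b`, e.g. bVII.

i

The root Ab is the diatonic 1st degree of Ab major; the borrowing shows in the chord quality. Diatonically Ab major has Ab (I) on that degree; Ab–Cb–Eb is instead the minor chord native to Ab minor, so it takes the label i.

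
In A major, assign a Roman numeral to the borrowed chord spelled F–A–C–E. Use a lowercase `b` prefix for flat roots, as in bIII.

bVImaj7

F is the lowered form of scale degree 6 in A major (the diatonic degree 6 is F#). Diatonically A major has F#m (vi) on that degree; F–A–C–E is instead the major-seventh chord native to A minor, so it takes the label bVImaj7.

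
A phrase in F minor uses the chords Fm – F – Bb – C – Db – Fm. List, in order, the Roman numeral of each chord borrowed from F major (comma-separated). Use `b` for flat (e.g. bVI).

I, IV

F minor has the diatonic set Fm, Gdim, Ab, Bbm, C, Db, Eb (with V from harmonic minor). Fm, C and Db all belong to that set. F (F–A–C) is not: scale degree 1 in F minor carries Fm (i). In F major the chord on that degree is F, so here it functions as I, borrowed from the parallel major. But Bb (Bb–D–F) is foreign: the diatonic iv on degree 4 is Bbm, whereas Bb comes from F major. It is labeled IV.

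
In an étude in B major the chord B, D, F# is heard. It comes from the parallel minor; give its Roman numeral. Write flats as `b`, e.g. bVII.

B is scale degree 1 in B major. Diatonically B major has B (I) on that degree; B–D–F# is instead the minor chord native to B minor, so it takes the label i.

i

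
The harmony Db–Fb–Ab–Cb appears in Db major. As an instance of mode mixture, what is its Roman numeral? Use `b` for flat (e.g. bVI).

Db is scale degree 1 in Db major. Diatonically Db major has Db (I) on that degree; Db–Fb–Ab–Cb is instead the minor-seventh chord native to Db minor, so it takes the label i7.

i7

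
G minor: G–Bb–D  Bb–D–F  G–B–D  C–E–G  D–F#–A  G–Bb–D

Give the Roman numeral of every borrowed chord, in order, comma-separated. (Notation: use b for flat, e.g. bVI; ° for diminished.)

I, IV

In G minor (with V from harmonic minor) the diatonic chords are Gm, Adim, Bb, Cm, D, Eb, F. G–Bb–D = Gm, Bb–D–F = Bb and D–F#–A = D are all diatonic. But G–B–D is foreign: the diatonic i on degree 1 is Gm, whereas G comes from G major. It is labeled I. C–E–G is not: scale degree 4 in G minor carries Cm (iv). In G major the chord on that degree is C, so here it functions as IV, borrowed from the parallel major.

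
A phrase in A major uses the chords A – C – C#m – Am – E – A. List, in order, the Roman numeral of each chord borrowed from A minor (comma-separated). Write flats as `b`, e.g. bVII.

bIII, i

In A major the diatonic chords are A, Bm, C#m, D, E, F#m, G#dim. Of the given chords, A, C#m and E are diatonic. C (C–E–G) is not: scale degree 3 in A major carries C#m (iii). In A minor the chord on that degree is C, so here it functions as bIII, borrowed from the parallel minor. Am (A–C–E) is not: scale degree 1 in A major carries A (I). In A minor the chord on that degree is Am, so here it functions as i, borrowed from the parallel minor.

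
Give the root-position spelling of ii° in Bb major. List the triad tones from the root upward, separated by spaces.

The root, C, is scale degree 2 — the same note in Bb major and Bb minor; only the chord quality changes. In Bb minor the chord on C is C–Eb–Gb.

C Eb Gb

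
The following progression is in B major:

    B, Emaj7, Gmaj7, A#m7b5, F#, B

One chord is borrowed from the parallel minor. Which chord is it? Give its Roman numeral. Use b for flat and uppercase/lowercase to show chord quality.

In B major the diatonic chords are B, C#m, D#m, E, F#, G#m, A#dim. B, Emaj7, A#m7b5 and F# are all diatonic. Gmaj7 (G–B–D–F#) is not: scale degree 6 in B major carries G#m (vi). In B minor the chord on that degree is Gmaj7, so here it functions as bVImaj7, borrowed from the parallel minor.

bVImaj7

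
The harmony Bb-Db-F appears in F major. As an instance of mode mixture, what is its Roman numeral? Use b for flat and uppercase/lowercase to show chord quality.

iv

The root Bb is the diatonic 4th degree of F major; the borrowing shows in the chord quality. Diatonically F major has Bb (IV) on that degree; Bb–Db–F is instead the minor chord native to F minor, so it takes the label iv.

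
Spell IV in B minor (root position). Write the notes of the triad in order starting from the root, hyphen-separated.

E-G#-B

IV is built on scale degree 4, which is E in both B minor and its parallel. In B major the chord on E is E–G#–B.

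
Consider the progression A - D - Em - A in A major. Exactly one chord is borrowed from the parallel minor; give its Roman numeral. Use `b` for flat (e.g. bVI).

v

A major has the diatonic set A, Bm, C#m, D, E, F#m, G#dim. A and D both belong to that set. Em (E–G–B) is not: scale degree 5 in A major carries E (V). In A minor the chord on that degree is Em, so here it functions as v, borrowed from the parallel minor.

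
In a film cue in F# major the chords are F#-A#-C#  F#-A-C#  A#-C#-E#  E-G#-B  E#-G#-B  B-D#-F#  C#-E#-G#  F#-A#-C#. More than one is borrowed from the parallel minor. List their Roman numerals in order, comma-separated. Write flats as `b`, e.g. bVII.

In F# major the diatonic chords are F#, G#m, A#m, B, C#, D#m, E#dim. Of the given chords, F#–A#–C# = F#, A#–C#–E# = A#m, E#–G#–B = E#dim, B–D#–F# = B and C#–E#–G# = C# are diatonic. F#–A–C# doesn't fit — on degree 1 F# major would have F# (I). F#m is the degree-1 chord of F# minor, so it is the borrowed i. E–G#–B is not: scale degree 7 in F# major carries E#dim (vii°). In F# minor the chord on that degree is E, so here it functions as bVII, borrowed from the parallel minor.

i, bVII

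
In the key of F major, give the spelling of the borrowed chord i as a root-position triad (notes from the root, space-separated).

F Ab C

The root, F, is scale degree 1 — the same note in F major and F minor; only the chord quality changes. Stacking thirds in F minor on F gives F–Ab–C.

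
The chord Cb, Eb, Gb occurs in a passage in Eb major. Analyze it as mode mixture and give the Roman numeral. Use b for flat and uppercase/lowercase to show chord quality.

bVI

Cb is the lowered form of scale degree 6 in Eb major (the diatonic degree 6 is C). Diatonically Eb major has Cm (vi) on that degree; Cb–Eb–Gb is instead the major chord native to Eb minor, so it takes the label bVI.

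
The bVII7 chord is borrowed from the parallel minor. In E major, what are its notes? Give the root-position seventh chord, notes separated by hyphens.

D-F#-A-C

Scale degree 7 in E major is D#. bVII7 uses the lowered form, D, taken from E minor. In E minor the chord on D is D–F#–A–C.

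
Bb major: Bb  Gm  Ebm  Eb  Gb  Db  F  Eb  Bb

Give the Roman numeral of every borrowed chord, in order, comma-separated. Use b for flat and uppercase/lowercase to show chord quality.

iv, bVI, bIII

Bb major has the diatonic set Bb, Cm, Dm, Eb, F, Gm, Adim. Of the given chords, Bb, Gm, Eb and F are diatonic. Ebm (Eb–Gb–Bb) doesn't fit — on degree 4 Bb major would have Eb (IV). Ebm is the degree-4 chord of Bb minor, so it is the borrowed iv. Gb (Gb–Bb–Db) is not: scale degree 6 in Bb major carries Gm (vi). In Bb minor the chord on that degree is Gb, so here it functions as bVI, borrowed from the parallel minor. Db (Db–F–Ab) doesn't fit — on degree 3 Bb major would have Dm (iii). Db is the degree-3 chord of Bb minor, so it is the borrowed bIII.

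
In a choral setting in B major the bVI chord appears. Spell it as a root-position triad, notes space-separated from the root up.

bVI is built on the lowered scale degree 6. In B major degree 6 is G#; lowered it becomes G. Stacking thirds in B minor on G gives G–B–D.

G B D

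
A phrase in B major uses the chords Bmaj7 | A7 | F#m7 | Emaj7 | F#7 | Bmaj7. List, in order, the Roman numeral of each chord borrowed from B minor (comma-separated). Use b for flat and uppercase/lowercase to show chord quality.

bVII7, v7

In B major the diatonic chords are B, C#m, D#m, E, F#, G#m, A#dim. Of the given chords, Bmaj7, Emaj7 and F#7 are diatonic. But A7 (A–C#–E–G) is foreign: the diatonic vii° on degree 7 is A#dim, whereas A7 comes from B minor. It is labeled bVII7. But F#m7 (F#–A–C#–E) is foreign: the diatonic V on degree 5 is F#, whereas F#m7 comes from B minor. It is labeled v7.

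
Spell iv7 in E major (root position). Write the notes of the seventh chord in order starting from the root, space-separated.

A C E G

iv7 is built on scale degree 4, which is A in both E major and its parallel. In E minor the chord on A is A–C–E–G.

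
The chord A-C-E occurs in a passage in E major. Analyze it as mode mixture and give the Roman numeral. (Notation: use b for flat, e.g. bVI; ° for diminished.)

iv

A is scale degree 4 in E major. A–C–E is a minor chord — the form found in E minor, not the diatonic IV (A). Borrowed into E major it is written iv.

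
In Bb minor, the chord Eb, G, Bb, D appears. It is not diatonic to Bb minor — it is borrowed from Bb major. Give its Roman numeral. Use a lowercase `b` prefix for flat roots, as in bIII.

IVmaj7

Eb is scale degree 4 in Bb minor. Eb–G–Bb–D is a major-seventh chord — the form found in Bb major, not the diatonic iv (Ebm). Borrowed into Bb minor it is written IVmaj7.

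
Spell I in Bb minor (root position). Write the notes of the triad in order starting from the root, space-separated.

Bb D F

The root, Bb, is scale degree 1 — the same note in Bb minor and Bb major; only the chord quality changes. Building the major chord from the parallel major on Bb: Bb–D–F.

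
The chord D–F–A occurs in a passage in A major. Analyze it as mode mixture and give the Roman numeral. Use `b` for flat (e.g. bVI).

iv

D is scale degree 4 in A major. D–F–A is a minor chord — the form found in A minor, not the diatonic IV (D). Borrowed into A major it is written iv.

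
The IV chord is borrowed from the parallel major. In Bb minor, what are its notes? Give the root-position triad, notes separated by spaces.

Eb G Bb

IV is built on scale degree 4, which is Eb in both Bb minor and its parallel. Stacking thirds in Bb major on Eb gives Eb–G–Bb.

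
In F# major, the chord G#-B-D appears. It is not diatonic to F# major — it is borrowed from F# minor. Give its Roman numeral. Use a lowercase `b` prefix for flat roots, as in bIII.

ii°

The root G# is the diatonic 2nd degree of F# major; the borrowing shows in the chord quality. Diatonically F# major has G#m (ii) on that degree; G#–B–D is instead the diminished chord native to F# minor, so it takes the label ii°.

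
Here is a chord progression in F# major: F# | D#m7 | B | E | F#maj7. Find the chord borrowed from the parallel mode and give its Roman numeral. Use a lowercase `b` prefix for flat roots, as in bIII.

F# major has the diatonic set F#, G#m, A#m, B, C#, D#m, E#dim. Of the given chords, F#, D#m7, B and F#maj7 are diatonic. E (E–G#–B) doesn't fit — on degree 7 F# major would have E#dim (vii°). E is the degree-7 chord of F# minor, so it is the borrowed bVII.

bVII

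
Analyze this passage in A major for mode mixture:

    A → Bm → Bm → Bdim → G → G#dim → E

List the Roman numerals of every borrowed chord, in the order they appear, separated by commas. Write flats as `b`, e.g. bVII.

A major has the diatonic set A, Bm, C#m, D, E, F#m, G#dim. Of the given chords, A, Bm, G#dim and E are diatonic. Bdim (B–D–F) doesn't fit — on degree 2 A major would have Bm (ii). Bdim is the degree-2 chord of A minor, so it is the borrowed ii°. G (G–B–D) is not: scale degree 7 in A major carries G#dim (vii°). In A minor the chord on that degree is G, so here it functions as bVII, borrowed from the parallel minor.

ii°, bVII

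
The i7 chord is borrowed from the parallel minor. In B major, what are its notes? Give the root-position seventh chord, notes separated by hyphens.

i7 is built on scale degree 1, which is B in both B major and its parallel. Building the minor-seventh chord from the parallel minor on B: B–D–F#–A.

B-D-F#-A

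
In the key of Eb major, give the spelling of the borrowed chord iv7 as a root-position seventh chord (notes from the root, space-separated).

Ab Cb Eb Gb

The root, Ab, is scale degree 4 — the same note in Eb major and Eb minor; only the chord quality changes. Stacking thirds in Eb minor on Ab gives Ab–Cb–Eb–Gb.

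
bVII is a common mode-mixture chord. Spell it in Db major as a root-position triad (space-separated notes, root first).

Cb Eb Gb

Scale degree 7 in Db major is C. bVII uses the lowered form, Cb, taken from Db minor. Building the major chord from the parallel minor on Cb: Cb–Eb–Gb.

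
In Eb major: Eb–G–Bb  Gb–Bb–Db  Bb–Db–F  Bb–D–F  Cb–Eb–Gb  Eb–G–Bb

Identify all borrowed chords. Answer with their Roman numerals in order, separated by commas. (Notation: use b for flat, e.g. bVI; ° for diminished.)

bIII, v, bVI

In Eb major the diatonic chords are Eb, Fm, Gm, Ab, Bb, Cm, Ddim. Eb–G–Bb = Eb and Bb–D–F = Bb both belong to that set. Gb–Bb–Db is not: scale degree 3 in Eb major carries Gm (iii). In Eb minor the chord on that degree is Gb, so here it functions as bIII, borrowed from the parallel minor. Bb–Db–F is not: scale degree 5 in Eb major carries Bb (V). In Eb minor the chord on that degree is Bbm, so here it functions as v, borrowed from the parallel minor. Cb–Eb–Gb is not: scale degree 6 in Eb major carries Cm (vi). In Eb minor the chord on that degree is Cb, so here it functions as bVI, borrowed from the parallel minor.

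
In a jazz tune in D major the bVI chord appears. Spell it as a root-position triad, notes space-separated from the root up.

The root of bVI is the lowered 6th degree: B becomes Bb. Stacking thirds in D minor on Bb gives Bb–D–F.

Bb D F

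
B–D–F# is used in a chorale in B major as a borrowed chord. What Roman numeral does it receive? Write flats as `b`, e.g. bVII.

i

The root B is the diatonic 1st degree of B major; the borrowing shows in the chord quality. B–D–F# is a minor chord — the form found in B minor, not the diatonic I (B). Borrowed into B major it is written i.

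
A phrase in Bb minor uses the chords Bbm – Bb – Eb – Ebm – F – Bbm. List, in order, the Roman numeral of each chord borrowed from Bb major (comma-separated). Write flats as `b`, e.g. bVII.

I, IV

The diatonic triads in Bb minor (with V from harmonic minor) are Bbm, Cdim, Db, Ebm, F, Gb, Ab. Bbm, Ebm and F are all diatonic. But Bb (Bb–D–F) is foreign: the diatonic i on degree 1 is Bbm, whereas Bb comes from Bb major. It is labeled I. But Eb (Eb–G–Bb) is foreign: the diatonic iv on degree 4 is Ebm, whereas Eb comes from Bb major. It is labeled IV.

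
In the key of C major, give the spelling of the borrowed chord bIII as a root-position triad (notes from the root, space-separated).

Eb G Bb

The root of bIII is the lowered 3rd degree: E becomes Eb. Stacking thirds in C minor on Eb gives Eb–G–Bb.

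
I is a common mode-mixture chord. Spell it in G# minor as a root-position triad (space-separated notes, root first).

I is built on scale degree 1, which is G# in both G# minor and its parallel. Stacking thirds in G# major on G# gives G#–B#–D#.

G# B# D#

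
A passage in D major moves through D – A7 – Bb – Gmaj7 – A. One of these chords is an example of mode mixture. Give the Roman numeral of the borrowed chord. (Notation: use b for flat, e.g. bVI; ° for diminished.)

D major has the diatonic set D, Em, F#m, G, A, Bm, C#dim. Of the given chords, D, A7, Gmaj7 and A are diatonic. But Bb (Bb–D–F) is foreign: the diatonic vi on degree 6 is Bm, whereas Bb comes from D minor. It is labeled bVI.

bVI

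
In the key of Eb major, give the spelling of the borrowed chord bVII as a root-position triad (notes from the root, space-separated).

Db F Ab

Scale degree 7 in Eb major is D. bVII uses the lowered form, Db, taken from Eb minor. In Eb minor the chord on Db is Db–F–Ab.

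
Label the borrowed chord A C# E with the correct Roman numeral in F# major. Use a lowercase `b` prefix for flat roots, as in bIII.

The root A is the lowered 3rd scale degree — diatonically F# major has A# there. Diatonically F# major has A#m (iii) on that degree; A–C#–E is instead the major chord native to F# minor, so it takes the label bIII.

bIII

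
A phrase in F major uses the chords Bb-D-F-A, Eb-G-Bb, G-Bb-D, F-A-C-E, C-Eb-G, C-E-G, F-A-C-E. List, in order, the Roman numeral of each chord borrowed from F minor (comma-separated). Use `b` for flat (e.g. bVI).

bVII, v

F major has the diatonic set F, Gm, Am, Bb, C, Dm, Edim. Bb–D–F–A = Bbmaj7, G–Bb–D = Gm, F–A–C–E = Fmaj7 and C–E–G = C are all diatonic. But Eb–G–Bb is foreign: the diatonic vii° on degree 7 is Edim, whereas Eb comes from F minor. It is labeled bVII. But C–Eb–G is foreign: the diatonic V on degree 5 is C, whereas Cm comes from F minor. It is labeled v.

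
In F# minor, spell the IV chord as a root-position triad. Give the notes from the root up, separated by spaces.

B D# F#

IV is built on scale degree 4, which is B in both F# minor and its parallel. Building the major chord from the parallel major on B: B–D#–F#.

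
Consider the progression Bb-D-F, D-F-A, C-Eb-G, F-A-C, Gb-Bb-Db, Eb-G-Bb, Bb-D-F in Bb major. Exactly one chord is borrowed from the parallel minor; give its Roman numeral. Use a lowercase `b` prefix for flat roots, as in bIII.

bVI

The diatonic triads in Bb major are Bb, Cm, Dm, Eb, F, Gm, Adim. Bb–D–F = Bb, D–F–A = Dm, C–Eb–G = Cm, F–A–C = F and Eb–G–Bb = Eb are all diatonic. Gb–Bb–Db doesn't fit — on degree 6 Bb major would have Gm (vi). Gb is the degree-6 chord of Bb minor, so it is the borrowed bVI.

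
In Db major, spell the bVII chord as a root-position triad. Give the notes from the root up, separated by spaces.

Cb Eb Gb

bVII is built on the lowered scale degree 7. In Db major degree 7 is C; lowered it becomes Cb. In Db minor the chord on Cb is Cb–Eb–Gb.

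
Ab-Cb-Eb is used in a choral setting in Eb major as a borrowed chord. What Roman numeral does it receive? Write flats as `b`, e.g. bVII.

iv

Ab is scale degree 4 in Eb major. Ab–Cb–Eb is a minor chord — the form found in Eb minor, not the diatonic IV (Ab). Borrowed into Eb major it is written iv.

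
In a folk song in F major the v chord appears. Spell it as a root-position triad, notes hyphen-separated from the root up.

C-Eb-G

The root, C, is scale degree 5 — the same note in F major and F minor; only the chord quality changes. Stacking thirds in F minor on C gives C–Eb–G.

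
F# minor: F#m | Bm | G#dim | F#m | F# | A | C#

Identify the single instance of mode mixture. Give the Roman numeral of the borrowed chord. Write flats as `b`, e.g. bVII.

I

In F# minor (with V from harmonic minor) the diatonic chords are F#m, G#dim, A, Bm, C#, D, E. F#m, Bm, G#dim, A and C# are all diatonic. F# (F#–A#–C#) doesn't fit — on degree 1 F# minor would have F#m (i). F# is the degree-1 chord of F# major, so it is the borrowed I.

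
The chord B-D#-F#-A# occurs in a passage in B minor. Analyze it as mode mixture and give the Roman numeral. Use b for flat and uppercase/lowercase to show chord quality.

Imaj7

The root B is the diatonic 1st degree of B minor; the borrowing shows in the chord quality. Diatonically B minor has Bm (i) on that degree; B–D#–F#–A# is instead the major-seventh chord native to B major, so it takes the label Imaj7.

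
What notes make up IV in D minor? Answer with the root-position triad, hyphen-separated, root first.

IV is built on scale degree 4, which is G in both D minor and its parallel. Building the major chord from the parallel major on G: G–B–D.

G-B-D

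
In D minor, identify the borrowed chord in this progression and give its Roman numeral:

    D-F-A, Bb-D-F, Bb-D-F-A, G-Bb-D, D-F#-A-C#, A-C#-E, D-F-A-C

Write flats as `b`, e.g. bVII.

D minor has the diatonic set Dm, Edim, F, Gm, A, Bb, C (with V from harmonic minor). D–F–A = Dm, Bb–D–F = Bb, Bb–D–F–A = Bbmaj7, G–Bb–D = Gm, A–C#–E = A and D–F–A–C = Dm7 are all diatonic. D–F#–A–C# doesn't fit — on degree 1 D minor would have Dm (i). Dmaj7 is the degree-1 chord of D major, so it is the borrowed Imaj7.

Imaj7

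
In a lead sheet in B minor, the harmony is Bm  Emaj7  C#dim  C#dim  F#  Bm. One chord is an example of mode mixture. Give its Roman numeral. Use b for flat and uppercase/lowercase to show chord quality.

B minor has the diatonic set Bm, C#dim, D, Em, F#, G, A (with V from harmonic minor). Of the given chords, Bm, C#dim and F# are diatonic. But Emaj7 (E–G#–B–D#) is foreign: the diatonic iv on degree 4 is Em, whereas Emaj7 comes from B major. It is labeled IVmaj7.

IVmaj7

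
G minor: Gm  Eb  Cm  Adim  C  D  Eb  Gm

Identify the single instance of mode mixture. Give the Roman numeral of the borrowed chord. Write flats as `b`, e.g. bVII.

IV

G minor has the diatonic set Gm, Adim, Bb, Cm, D, Eb, F (with V from harmonic minor). Gm, Eb, Cm, Adim and D are all diatonic. C (C–E–G) doesn't fit — on degree 4 G minor would have Cm (iv). C is the degree-4 chord of G major, so it is the borrowed IV.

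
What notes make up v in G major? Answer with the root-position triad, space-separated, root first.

D F A

The root, D, is scale degree 5 — the same note in G major and G minor; only the chord quality changes. Stacking thirds in G minor on D gives D–F–A.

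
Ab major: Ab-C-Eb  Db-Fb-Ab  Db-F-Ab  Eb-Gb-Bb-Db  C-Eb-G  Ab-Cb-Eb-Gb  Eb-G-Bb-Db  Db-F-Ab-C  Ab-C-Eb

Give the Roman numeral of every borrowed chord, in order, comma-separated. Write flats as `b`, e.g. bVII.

Ab major has the diatonic set Ab, Bbm, Cm, Db, Eb, Fm, Gdim. Ab–C–Eb = Ab, Db–F–Ab = Db, C–Eb–G = Cm, Eb–G–Bb–Db = Eb7 and Db–F–Ab–C = Dbmaj7 are all diatonic. But Db–Fb–Ab is foreign: the diatonic IV on degree 4 is Db, whereas Dbm comes from Ab minor. It is labeled iv. Eb–Gb–Bb–Db is not: scale degree 5 in Ab major carries Eb (V). In Ab minor the chord on that degree is Ebm7, so here it functions as v7, borrowed from the parallel minor. Ab–Cb–Eb–Gb is not: scale degree 1 in Ab major carries Ab (I). In Ab minor the chord on that degree is Abm7, so here it functions as i7, borrowed from the parallel minor.

iv, v7, i7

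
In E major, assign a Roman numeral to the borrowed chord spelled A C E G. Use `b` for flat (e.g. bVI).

A is scale degree 4 in E major. A–C–E–G is a minor-seventh chord — the form found in E minor, not the diatonic IV (A). Borrowed into E major it is written iv7.

iv7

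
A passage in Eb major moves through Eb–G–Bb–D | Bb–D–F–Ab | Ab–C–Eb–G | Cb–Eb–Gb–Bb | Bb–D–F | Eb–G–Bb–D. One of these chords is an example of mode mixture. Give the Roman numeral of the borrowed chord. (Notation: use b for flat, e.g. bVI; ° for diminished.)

bVImaj7

In Eb major the diatonic chords are Eb, Fm, Gm, Ab, Bb, Cm, Ddim. Eb–G–Bb–D = Ebmaj7, Bb–D–F–Ab = Bb7, Ab–C–Eb–G = Abmaj7 and Bb–D–F = Bb all belong to that set. Cb–Eb–Gb–Bb is not: scale degree 6 in Eb major carries Cm (vi). In Eb minor the chord on that degree is Cbmaj7, so here it functions as bVImaj7, borrowed from the parallel minor.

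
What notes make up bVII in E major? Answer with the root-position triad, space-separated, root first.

bVII is built on the lowered scale degree 7. In E major degree 7 is D#; lowered it becomes D. In E minor the chord on D is D–F#–A.

D F# A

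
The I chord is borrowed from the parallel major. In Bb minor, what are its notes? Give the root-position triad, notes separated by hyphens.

Bb-D-F

The root, Bb, is scale degree 1 — the same note in Bb minor and Bb major; only the chord quality changes. Building the major chord from the parallel major on Bb: Bb–D–F.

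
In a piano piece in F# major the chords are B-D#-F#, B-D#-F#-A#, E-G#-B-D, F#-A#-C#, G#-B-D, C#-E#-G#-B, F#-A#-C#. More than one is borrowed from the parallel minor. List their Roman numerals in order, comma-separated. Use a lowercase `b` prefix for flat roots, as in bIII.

The diatonic triads in F# major are F#, G#m, A#m, B, C#, D#m, E#dim. B–D#–F# = B, B–D#–F#–A# = Bmaj7, F#–A#–C# = F# and C#–E#–G#–B = C#7 all belong to that set. But E–G#–B–D is foreign: the diatonic vii° on degree 7 is E#dim, whereas E7 comes from F# minor. It is labeled bVII7. G#–B–D doesn't fit — on degree 2 F# major would have G#m (ii). G#dim is the degree-2 chord of F# minor, so it is the borrowed ii°.

bVII7, ii°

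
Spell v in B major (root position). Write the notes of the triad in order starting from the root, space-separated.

F# A C#

The root, F#, is scale degree 5 — the same note in B major and B minor; only the chord quality changes. Stacking thirds in B minor on F# gives F#–A–C#.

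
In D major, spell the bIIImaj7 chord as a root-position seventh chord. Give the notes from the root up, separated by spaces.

F A C E

Scale degree 3 in D major is F#. bIIImaj7 uses the lowered form, F, taken from D minor. Building the major-seventh chord from the parallel minor on F: F–A–C–E.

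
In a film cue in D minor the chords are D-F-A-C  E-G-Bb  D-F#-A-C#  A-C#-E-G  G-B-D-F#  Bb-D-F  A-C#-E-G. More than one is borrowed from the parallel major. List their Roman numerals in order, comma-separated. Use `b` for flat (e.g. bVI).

Imaj7, IVmaj7

D minor has the diatonic set Dm, Edim, F, Gm, A, Bb, C (with V from harmonic minor). D–F–A–C = Dm7, E–G–Bb = Edim, A–C#–E–G = A7 and Bb–D–F = Bb are all diatonic. D–F#–A–C# doesn't fit — on degree 1 D minor would have Dm (i). Dmaj7 is the degree-1 chord of D major, so it is the borrowed Imaj7. G–B–D–F# doesn't fit — on degree 4 D minor would have Gm (iv). Gmaj7 is the degree-4 chord of D major, so it is the borrowed IVmaj7.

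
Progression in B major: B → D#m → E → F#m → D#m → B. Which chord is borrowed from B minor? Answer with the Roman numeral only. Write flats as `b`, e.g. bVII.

B major has the diatonic set B, C#m, D#m, E, F#, G#m, A#dim. B, D#m and E are all diatonic. F#m (F#–A–C#) is not: scale degree 5 in B major carries F# (V). In B minor the chord on that degree is F#m, so here it functions as v, borrowed from the parallel minor.

v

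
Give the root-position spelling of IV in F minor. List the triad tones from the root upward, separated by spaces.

Bb D F

IV is built on scale degree 4, which is Bb in both F minor and its parallel. In F major the chord on Bb is Bb–D–F.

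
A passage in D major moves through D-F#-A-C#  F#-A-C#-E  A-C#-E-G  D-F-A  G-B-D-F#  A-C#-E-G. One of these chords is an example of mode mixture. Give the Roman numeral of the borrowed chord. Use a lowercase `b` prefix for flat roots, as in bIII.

The diatonic triads in D major are D, Em, F#m, G, A, Bm, C#dim. Of the given chords, D–F#–A–C# = Dmaj7, F#–A–C#–E = F#m7, A–C#–E–G = A7 and G–B–D–F# = Gmaj7 are diatonic. D–F–A doesn't fit — on degree 1 D major would have D (I). Dm is the degree-1 chord of D minor, so it is the borrowed i.

i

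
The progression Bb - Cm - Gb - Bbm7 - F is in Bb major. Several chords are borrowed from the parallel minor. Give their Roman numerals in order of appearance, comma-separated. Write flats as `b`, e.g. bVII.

In Bb major the diatonic chords are Bb, Cm, Dm, Eb, F, Gm, Adim. Bb, Cm and F are all diatonic. Gb (Gb–Bb–Db) doesn't fit — on degree 6 Bb major would have Gm (vi). Gb is the degree-6 chord of Bb minor, so it is the borrowed bVI. Bbm7 (Bb–Db–F–Ab) doesn't fit — on degree 1 Bb major would have Bb (I). Bbm7 is the degree-1 chord of Bb minor, so it is the borrowed i7.

bVI, i7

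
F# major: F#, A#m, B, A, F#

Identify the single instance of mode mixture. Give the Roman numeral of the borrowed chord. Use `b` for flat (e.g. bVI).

In F# major the diatonic chords are F#, G#m, A#m, B, C#, D#m, E#dim. Of the given chords, F#, A#m and B are diatonic. A (A–C#–E) doesn't fit — on degree 3 F# major would have A#m (iii). A is the degree-3 chord of F# minor, so it is the borrowed bIII.

bIII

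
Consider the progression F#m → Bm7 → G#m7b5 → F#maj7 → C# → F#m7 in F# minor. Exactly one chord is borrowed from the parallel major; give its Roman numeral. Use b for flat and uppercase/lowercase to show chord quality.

In F# minor (with V from harmonic minor) the diatonic chords are F#m, G#dim, A, Bm, C#, D, E. F#m, Bm7, G#m7b5, C# and F#m7 are all diatonic. F#maj7 (F#–A#–C#–E#) doesn't fit — on degree 1 F# minor would have F#m (i). F#maj7 is the degree-1 chord of F# major, so it is the borrowed Imaj7.

Imaj7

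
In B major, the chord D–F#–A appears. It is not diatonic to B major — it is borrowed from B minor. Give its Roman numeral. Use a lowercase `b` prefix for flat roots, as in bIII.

D is the lowered form of scale degree 3 in B major (the diatonic degree 3 is D#). The diatonic chord on degree 3 would be D#m (iii), but D–F#–A is the major chord from B minor. As a borrowed chord it is labeled bIII.

bIII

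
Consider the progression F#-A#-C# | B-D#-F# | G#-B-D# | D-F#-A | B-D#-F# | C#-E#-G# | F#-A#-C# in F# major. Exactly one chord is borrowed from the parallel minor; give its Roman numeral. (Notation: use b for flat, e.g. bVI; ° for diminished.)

bVI

The diatonic triads in F# major are F#, G#m, A#m, B, C#, D#m, E#dim. Of the given chords, F#–A#–C# = F#, B–D#–F# = B, G#–B–D# = G#m and C#–E#–G# = C# are diatonic. D–F#–A is not: scale degree 6 in F# major carries D#m (vi). In F# minor the chord on that degree is D, so here it functions as bVI, borrowed from the parallel minor.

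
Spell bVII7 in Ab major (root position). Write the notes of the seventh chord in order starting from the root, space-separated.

Gb Bb Db Fb

bVII7 is built on the lowered scale degree 7. In Ab major degree 7 is G; lowered it becomes Gb. Stacking thirds in Ab minor on Gb gives Gb–Bb–Db–Fb.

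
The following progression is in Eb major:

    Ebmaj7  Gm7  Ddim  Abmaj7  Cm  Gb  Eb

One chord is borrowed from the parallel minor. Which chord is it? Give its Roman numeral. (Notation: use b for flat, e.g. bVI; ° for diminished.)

bIII

Eb major has the diatonic set Eb, Fm, Gm, Ab, Bb, Cm, Ddim. Ebmaj7, Gm7, Ddim, Abmaj7, Cm and Eb all belong to that set. Gb (Gb–Bb–Db) is not: scale degree 3 in Eb major carries Gm (iii). In Eb minor the chord on that degree is Gb, so here it functions as bIII, borrowed from the parallel minor.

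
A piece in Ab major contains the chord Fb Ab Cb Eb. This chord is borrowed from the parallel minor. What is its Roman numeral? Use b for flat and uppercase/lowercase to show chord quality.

The root Fb is the lowered 6th scale degree — diatonically Ab major has F there. Diatonically Ab major has Fm (vi) on that degree; Fb–Ab–Cb–Eb is instead the major-seventh chord native to Ab minor, so it takes the label bVImaj7.

bVImaj7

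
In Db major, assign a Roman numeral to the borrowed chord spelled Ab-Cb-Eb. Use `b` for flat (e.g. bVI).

v

Ab is scale degree 5 in Db major. Ab–Cb–Eb is a minor chord — the form found in Db minor, not the diatonic V (Ab). Borrowed into Db major it is written v.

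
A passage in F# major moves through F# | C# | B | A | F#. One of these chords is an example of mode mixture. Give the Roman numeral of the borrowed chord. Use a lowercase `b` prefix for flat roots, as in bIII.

In F# major the diatonic chords are F#, G#m, A#m, B, C#, D#m, E#dim. Of the given chords, F#, C# and B are diatonic. A (A–C#–E) is not: scale degree 3 in F# major carries A#m (iii). In F# minor the chord on that degree is A, so here it functions as bIII, borrowed from the parallel minor.

bIII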